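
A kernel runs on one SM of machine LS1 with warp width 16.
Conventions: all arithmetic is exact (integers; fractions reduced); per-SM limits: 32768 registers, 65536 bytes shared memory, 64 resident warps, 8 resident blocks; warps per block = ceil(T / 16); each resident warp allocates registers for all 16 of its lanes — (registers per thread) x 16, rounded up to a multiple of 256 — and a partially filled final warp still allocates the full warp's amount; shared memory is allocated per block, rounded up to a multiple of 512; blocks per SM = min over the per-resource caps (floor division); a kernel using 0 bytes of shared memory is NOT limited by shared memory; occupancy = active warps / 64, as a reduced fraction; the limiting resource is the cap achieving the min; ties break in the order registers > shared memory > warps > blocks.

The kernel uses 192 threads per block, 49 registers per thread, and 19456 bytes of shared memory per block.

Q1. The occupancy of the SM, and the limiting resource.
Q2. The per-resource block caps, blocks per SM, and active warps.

Answer: occupancy 3/8, limited by registers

registers: 2 blocks
shared memory: 3 blocks
warps: 5 blocks
blocks: 8 blocks

Answer: 2 blocks, 24 active warps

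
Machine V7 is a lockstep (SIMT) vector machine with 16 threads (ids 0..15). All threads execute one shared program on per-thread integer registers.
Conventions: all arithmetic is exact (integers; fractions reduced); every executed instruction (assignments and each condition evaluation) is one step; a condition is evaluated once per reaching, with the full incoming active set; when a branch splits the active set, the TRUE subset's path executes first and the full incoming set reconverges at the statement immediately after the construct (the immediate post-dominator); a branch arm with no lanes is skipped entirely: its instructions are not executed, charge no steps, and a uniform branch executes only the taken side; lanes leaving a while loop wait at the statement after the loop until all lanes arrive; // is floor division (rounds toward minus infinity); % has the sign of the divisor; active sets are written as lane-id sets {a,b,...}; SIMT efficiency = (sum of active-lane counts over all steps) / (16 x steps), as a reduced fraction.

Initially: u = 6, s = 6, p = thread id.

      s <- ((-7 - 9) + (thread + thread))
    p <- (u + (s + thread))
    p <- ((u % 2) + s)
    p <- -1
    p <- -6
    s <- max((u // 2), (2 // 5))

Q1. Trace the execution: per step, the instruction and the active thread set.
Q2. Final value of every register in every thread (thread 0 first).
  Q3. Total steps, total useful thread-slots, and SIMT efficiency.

step 0: s <- ((-7 - 9) + (thread + thread)) {0,1,2,3,4,5,6,7,8,9,10,11,12,13,14,15}
step 1: p <- (u + (s + thread))      {0,1,2,3,4,5,6,7,8,9,10,11,12,13,14,15}
step 2: p <- ((u % 2) + s)           {0,1,2,3,4,5,6,7,8,9,10,11,12,13,14,15}
step 3: p <- -1                      {0,1,2,3,4,5,6,7,8,9,10,11,12,13,14,15}
step 4: p <- -6                      {0,1,2,3,4,5,6,7,8,9,10,11,12,13,14,15}
step 5: s <- max((u // 2), (2 // 5)) {0,1,2,3,4,5,6,7,8,9,10,11,12,13,14,15}

Answer: 6 steps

u: 6,6,6,6,6,6,6,6,6,6,6,6,6,6,6,6
s: 3,3,3,3,3,3,3,3,3,3,3,3,3,3,3,3
p: -6,-6,-6,-6,-6,-6,-6,-6,-6,-6,-6,-6,-6,-6,-6,-6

steps = 6; useful = 96; efficiency = 96/96 = 1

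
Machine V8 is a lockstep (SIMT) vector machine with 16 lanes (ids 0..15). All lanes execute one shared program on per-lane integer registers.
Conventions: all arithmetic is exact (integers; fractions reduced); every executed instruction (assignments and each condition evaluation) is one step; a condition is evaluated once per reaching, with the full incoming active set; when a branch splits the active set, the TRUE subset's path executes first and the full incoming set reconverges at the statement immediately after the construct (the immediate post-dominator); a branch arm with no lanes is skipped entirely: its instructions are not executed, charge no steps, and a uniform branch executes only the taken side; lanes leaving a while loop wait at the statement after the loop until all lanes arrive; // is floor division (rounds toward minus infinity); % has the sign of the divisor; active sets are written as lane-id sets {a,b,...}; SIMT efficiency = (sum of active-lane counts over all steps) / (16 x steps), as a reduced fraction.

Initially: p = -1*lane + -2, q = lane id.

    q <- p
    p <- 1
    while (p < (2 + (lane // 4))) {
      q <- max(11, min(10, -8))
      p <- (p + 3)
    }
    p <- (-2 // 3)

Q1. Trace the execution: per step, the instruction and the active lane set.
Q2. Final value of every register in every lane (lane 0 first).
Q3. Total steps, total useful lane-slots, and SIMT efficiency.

step 0: q <- p                       {0,1,2,3,4,5,6,7,8,9,10,11,12,13,14,15}
step 1: p <- 1                       {0,1,2,3,4,5,6,7,8,9,10,11,12,13,14,15}
step 2: eval (p < (2 + (lane // 4))) {0,1,2,3,4,5,6,7,8,9,10,11,12,13,14,15}
step 3: q <- max(11, min(10, -8))    {0,1,2,3,4,5,6,7,8,9,10,11,12,13,14,15}
step 4: p <- (p + 3)                 {0,1,2,3,4,5,6,7,8,9,10,11,12,13,14,15}
step 5: eval (p < (2 + (lane // 4))) {0,1,2,3,4,5,6,7,8,9,10,11,12,13,14,15}
step 6: q <- max(11, min(10, -8))    {12,13,14,15}
step 7: p <- (p + 3)                 {12,13,14,15}
step 8: eval (p < (2 + (lane // 4))) {12,13,14,15}
step 9: p <- (-2 // 3)               {0,1,2,3,4,5,6,7,8,9,10,11,12,13,14,15}

Answer: 10 steps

p: -1,-1,-1,-1,-1,-1,-1,-1,-1,-1,-1,-1,-1,-1,-1,-1
q: 11,11,11,11,11,11,11,11,11,11,11,11,11,11,11,11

steps = 10; useful = 124; efficiency = 124/160 = 31/40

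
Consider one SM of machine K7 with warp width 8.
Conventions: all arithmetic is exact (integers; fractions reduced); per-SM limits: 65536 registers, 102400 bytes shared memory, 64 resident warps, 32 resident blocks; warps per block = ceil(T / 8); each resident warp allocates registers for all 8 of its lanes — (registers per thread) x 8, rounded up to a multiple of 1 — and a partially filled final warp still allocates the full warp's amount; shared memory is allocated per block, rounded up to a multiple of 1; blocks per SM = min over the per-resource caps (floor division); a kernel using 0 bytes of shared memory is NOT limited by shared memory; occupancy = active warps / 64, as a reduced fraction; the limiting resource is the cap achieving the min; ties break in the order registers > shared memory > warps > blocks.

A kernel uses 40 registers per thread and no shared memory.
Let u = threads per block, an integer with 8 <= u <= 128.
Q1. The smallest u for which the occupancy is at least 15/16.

Answer: u = 9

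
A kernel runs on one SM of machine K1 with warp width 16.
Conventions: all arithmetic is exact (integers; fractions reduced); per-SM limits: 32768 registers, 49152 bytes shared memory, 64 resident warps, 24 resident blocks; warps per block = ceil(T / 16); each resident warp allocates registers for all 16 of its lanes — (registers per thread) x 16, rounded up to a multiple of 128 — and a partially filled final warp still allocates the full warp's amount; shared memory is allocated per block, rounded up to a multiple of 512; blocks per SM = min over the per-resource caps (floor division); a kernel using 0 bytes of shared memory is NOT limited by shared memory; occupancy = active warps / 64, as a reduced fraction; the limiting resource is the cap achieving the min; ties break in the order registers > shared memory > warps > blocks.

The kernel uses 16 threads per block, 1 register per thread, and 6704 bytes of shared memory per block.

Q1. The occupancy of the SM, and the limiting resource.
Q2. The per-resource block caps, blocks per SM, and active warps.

Answer: occupancy 3/32, limited by shared memory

registers: 256 blocks
shared memory: 6 blocks
warps: 64 blocks
blocks: 24 blocks

Answer: 6 blocks, 6 active warps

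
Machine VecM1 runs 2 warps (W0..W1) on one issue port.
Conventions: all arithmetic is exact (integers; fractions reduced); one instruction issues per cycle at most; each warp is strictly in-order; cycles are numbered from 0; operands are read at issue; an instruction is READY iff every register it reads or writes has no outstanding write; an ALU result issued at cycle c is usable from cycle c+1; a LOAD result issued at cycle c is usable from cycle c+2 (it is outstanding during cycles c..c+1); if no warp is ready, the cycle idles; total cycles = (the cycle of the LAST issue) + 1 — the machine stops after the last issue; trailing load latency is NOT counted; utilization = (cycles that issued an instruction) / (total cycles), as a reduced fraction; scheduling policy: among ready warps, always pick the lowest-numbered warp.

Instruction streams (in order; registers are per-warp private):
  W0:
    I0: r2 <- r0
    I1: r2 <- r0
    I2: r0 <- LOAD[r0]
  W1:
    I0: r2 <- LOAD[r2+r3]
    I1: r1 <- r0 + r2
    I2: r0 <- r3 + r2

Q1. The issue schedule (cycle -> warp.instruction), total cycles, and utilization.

cycle 0: W0.I0
cycle 1: W0.I1
cycle 2: W0.I2
cycle 3: W1.I0
cycle 4: idle
cycle 5: W1.I1
cycle 6: W1.I2

Answer: 7 cycles, utilization 6/7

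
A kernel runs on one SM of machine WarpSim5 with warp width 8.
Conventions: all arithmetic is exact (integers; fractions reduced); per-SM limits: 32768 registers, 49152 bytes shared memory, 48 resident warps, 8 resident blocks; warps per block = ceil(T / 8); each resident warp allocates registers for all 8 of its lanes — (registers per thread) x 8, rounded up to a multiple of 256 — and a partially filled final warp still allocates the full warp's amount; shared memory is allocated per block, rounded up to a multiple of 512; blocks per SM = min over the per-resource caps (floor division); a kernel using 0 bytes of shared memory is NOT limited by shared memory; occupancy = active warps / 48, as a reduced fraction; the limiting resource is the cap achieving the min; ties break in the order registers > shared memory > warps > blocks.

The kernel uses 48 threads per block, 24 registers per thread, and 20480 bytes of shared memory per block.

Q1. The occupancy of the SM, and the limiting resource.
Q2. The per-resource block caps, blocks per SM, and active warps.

Answer: occupancy 1/4, limited by shared memory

registers: 21 blocks
shared memory: 2 blocks
warps: 8 blocks
blocks: 8 blocks

Answer: 2 blocks, 12 active warps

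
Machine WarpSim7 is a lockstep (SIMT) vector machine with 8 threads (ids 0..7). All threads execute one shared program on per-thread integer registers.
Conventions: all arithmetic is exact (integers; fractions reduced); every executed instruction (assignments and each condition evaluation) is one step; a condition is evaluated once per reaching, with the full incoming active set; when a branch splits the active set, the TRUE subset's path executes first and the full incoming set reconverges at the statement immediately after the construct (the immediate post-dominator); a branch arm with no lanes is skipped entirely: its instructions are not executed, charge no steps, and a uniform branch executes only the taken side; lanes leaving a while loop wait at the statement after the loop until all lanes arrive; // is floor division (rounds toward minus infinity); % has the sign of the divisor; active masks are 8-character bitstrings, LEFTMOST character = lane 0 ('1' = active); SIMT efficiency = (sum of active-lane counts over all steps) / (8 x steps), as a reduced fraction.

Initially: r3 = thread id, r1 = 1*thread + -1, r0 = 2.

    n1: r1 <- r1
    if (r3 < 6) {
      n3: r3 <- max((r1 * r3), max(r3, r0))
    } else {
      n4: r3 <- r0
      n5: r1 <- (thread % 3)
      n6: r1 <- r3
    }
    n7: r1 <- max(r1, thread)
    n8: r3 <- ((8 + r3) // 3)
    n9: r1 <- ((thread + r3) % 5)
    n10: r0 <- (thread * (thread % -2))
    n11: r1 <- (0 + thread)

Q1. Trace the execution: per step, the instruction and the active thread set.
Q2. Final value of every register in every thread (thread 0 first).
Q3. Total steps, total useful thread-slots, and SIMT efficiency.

step 0: r1 <- r1                     11111111
step 1: eval (r3 < 6)                11111111
step 2: r3 <- max((r1 * r3), max(r3, r0)) 11111100
step 3: r3 <- r0                     00000011
step 4: r1 <- (thread % 3)           00000011
step 5: r1 <- r3                     00000011
step 6: r1 <- max(r1, thread)        11111111
step 7: r3 <- ((8 + r3) // 3)        11111111
step 8: r1 <- ((thread + r3) % 5)    11111111
step 9: r0 <- (thread * (thread % -2)) 11111111
step 10: r1 <- (0 + thread)           11111111

Answer: 11 steps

r3: 3,3,3,4,6,9,3,3
r1: 0,1,2,3,4,5,6,7
r0: 0,-1,0,-3,0,-5,0,-7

steps = 11; useful = 68; efficiency = 68/88 = 17/22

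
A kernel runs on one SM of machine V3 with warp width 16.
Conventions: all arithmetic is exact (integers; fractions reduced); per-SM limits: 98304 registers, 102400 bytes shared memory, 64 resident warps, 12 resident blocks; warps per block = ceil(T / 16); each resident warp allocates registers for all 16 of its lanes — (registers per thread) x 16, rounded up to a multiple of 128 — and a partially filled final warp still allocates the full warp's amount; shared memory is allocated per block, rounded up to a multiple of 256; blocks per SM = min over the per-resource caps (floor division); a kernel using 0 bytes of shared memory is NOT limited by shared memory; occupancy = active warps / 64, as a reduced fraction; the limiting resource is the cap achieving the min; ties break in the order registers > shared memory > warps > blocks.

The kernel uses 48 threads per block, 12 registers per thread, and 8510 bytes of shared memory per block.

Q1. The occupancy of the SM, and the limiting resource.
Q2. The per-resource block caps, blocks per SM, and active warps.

Answer: occupancy 33/64, limited by shared memory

registers: 128 blocks
shared memory: 11 blocks
warps: 21 blocks
blocks: 12 blocks

Answer: 11 blocks, 33 active warps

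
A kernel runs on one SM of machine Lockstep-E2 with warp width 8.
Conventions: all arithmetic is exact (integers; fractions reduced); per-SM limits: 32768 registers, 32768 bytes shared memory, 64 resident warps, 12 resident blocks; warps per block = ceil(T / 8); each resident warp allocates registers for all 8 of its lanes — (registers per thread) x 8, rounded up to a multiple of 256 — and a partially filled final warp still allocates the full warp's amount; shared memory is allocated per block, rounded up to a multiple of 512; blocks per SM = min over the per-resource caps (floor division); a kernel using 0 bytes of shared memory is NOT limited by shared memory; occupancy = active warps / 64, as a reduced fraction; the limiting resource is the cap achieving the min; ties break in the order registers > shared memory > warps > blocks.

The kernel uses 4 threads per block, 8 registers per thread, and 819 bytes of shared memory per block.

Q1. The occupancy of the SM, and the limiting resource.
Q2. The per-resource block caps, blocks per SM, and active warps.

Answer: occupancy 3/16, limited by blocks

registers: 128 blocks
shared memory: 32 blocks
warps: 64 blocks
blocks: 12 blocks

Answer: 12 blocks, 12 active warps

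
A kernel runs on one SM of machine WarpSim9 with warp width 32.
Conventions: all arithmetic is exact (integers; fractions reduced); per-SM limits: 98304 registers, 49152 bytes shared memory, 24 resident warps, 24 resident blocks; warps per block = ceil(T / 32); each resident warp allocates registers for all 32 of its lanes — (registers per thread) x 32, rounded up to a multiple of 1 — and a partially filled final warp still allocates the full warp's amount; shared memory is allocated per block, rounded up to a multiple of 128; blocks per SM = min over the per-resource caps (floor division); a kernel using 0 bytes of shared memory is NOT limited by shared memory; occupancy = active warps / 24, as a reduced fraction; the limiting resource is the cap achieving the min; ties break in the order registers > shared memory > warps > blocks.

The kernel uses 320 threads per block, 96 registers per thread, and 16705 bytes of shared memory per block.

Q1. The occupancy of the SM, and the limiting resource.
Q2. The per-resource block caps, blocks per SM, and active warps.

Answer: occupancy 5/6, limited by shared memory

registers: 3 blocks
shared memory: 2 blocks
warps: 2 blocks
blocks: 24 blocks

Answer: 2 blocks, 20 active warps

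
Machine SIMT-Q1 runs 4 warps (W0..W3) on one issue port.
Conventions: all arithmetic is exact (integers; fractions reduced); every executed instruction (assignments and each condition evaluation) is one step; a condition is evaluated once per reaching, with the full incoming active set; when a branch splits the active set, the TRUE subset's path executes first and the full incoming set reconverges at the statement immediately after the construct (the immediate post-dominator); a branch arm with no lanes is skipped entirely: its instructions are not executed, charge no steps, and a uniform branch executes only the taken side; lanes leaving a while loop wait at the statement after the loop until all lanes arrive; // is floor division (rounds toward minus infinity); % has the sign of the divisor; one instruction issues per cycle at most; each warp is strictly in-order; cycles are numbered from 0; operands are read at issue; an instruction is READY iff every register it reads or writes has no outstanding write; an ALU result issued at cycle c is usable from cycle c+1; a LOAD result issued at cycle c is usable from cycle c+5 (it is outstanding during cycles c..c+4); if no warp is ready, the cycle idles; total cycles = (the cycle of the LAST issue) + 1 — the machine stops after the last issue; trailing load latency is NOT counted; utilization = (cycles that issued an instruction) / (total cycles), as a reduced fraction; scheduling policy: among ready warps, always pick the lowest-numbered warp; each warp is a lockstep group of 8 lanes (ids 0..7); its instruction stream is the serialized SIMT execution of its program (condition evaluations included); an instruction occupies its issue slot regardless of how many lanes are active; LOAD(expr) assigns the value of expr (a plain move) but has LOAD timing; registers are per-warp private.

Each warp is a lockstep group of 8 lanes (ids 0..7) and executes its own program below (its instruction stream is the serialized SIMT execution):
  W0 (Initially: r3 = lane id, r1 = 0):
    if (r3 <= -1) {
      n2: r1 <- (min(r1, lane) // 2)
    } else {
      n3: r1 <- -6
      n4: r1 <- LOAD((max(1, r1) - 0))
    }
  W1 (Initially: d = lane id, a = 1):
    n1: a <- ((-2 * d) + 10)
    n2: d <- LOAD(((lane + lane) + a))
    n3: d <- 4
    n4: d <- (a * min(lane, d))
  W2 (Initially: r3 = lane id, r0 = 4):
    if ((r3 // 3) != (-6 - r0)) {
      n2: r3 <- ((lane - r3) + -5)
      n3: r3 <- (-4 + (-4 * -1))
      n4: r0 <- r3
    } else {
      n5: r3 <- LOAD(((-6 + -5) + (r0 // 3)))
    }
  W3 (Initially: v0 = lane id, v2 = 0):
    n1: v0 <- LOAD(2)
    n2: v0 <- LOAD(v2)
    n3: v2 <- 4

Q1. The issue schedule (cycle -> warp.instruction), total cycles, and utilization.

cycle 0: W0.I0
cycle 1: W0.I1
cycle 2: W0.I2
cycle 3: W1.I0
cycle 4: W1.I1
cycle 5: W2.I0
cycle 6: W2.I1
cycle 7: W2.I2
cycle 8: W2.I3
cycle 9: W1.I2
cycle 10: W1.I3
cycle 11: W3.I0
cycle 12: idle
cycle 13: idle
cycle 14: idle
cycle 15: idle
cycle 16: W3.I1
cycle 17: W3.I2

Answer: 18 cycles, utilization 7/9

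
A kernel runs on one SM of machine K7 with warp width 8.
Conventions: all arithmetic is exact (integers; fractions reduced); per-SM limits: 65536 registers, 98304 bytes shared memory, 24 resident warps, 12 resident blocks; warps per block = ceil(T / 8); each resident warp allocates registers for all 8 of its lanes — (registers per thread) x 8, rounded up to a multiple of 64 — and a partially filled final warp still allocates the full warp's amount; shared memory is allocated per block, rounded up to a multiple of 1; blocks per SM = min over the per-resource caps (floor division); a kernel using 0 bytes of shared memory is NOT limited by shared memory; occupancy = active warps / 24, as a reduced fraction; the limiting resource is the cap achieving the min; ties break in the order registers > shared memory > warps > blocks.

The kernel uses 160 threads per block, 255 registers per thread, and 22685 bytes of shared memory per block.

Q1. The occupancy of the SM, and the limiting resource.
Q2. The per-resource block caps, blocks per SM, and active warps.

Answer: occupancy 5/6, limited by registers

registers: 1 block
shared memory: 4 blocks
warps: 1 block
blocks: 12 blocks

Answer: 1 block, 20 active warps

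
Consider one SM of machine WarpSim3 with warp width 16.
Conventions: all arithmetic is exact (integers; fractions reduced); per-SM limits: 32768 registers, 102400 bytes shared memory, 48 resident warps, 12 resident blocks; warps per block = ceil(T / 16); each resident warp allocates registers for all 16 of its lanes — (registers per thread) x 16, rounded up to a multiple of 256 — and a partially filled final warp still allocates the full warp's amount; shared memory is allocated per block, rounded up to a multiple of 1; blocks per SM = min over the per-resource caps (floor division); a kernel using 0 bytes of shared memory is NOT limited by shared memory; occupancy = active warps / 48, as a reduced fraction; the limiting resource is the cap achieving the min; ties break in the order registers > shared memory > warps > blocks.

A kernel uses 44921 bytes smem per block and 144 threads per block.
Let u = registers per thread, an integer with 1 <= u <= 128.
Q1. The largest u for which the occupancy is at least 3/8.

Answer: u = 112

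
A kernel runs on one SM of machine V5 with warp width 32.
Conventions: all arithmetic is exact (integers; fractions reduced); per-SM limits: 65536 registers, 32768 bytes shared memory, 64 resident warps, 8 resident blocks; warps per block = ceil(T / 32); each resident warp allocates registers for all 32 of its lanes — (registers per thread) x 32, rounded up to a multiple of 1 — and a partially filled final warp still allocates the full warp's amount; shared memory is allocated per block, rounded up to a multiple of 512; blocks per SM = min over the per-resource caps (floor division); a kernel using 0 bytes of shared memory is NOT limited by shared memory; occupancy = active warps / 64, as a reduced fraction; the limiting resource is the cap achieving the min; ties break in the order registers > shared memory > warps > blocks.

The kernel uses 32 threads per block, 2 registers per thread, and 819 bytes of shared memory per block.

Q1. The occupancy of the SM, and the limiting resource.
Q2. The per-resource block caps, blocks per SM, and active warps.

Answer: occupancy 1/8, limited by blocks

registers: 1024 blocks
shared memory: 32 blocks
warps: 64 blocks
blocks: 8 blocks

Answer: 8 blocks, 8 active warps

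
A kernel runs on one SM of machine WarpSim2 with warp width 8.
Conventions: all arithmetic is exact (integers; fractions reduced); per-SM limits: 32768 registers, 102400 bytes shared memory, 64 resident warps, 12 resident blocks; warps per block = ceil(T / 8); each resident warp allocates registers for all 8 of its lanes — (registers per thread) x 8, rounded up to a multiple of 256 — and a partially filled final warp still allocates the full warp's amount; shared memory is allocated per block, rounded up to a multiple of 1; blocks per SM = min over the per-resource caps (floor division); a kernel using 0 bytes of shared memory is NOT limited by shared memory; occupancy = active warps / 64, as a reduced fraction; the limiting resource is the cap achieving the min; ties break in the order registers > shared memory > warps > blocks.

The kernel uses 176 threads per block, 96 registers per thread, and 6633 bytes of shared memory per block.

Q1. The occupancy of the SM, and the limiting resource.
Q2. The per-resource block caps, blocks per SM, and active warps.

Answer: occupancy 11/32, limited by registers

registers: 1 block
shared memory: 15 blocks
warps: 2 blocks
blocks: 12 blocks

Answer: 1 block, 22 active warps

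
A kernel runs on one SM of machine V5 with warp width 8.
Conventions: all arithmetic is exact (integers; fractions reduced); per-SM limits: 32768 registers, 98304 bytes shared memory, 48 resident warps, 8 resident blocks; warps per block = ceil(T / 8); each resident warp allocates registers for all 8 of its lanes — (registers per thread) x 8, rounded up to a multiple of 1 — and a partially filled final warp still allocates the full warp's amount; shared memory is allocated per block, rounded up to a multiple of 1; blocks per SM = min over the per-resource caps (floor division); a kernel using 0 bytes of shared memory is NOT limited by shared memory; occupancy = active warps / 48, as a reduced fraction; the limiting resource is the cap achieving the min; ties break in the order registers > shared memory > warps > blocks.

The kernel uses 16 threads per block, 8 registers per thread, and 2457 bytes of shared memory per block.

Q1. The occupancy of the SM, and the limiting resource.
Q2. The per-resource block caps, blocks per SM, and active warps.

Answer: occupancy 1/3, limited by blocks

registers: 256 blocks
shared memory: 40 blocks
warps: 24 blocks
blocks: 8 blocks

Answer: 8 blocks, 16 active warps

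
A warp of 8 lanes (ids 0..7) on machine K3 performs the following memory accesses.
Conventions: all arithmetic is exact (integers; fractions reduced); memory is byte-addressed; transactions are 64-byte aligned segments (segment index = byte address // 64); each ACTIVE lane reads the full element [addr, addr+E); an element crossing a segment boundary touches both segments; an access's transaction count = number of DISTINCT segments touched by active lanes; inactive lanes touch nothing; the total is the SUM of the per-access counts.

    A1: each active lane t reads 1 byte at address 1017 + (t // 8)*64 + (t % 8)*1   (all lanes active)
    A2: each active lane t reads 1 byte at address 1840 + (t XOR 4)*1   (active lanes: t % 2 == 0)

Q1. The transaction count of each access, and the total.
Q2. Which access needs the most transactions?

A1: 2 transactions
A2: 1 transaction

Answer: 2,1; total 3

Answer: A1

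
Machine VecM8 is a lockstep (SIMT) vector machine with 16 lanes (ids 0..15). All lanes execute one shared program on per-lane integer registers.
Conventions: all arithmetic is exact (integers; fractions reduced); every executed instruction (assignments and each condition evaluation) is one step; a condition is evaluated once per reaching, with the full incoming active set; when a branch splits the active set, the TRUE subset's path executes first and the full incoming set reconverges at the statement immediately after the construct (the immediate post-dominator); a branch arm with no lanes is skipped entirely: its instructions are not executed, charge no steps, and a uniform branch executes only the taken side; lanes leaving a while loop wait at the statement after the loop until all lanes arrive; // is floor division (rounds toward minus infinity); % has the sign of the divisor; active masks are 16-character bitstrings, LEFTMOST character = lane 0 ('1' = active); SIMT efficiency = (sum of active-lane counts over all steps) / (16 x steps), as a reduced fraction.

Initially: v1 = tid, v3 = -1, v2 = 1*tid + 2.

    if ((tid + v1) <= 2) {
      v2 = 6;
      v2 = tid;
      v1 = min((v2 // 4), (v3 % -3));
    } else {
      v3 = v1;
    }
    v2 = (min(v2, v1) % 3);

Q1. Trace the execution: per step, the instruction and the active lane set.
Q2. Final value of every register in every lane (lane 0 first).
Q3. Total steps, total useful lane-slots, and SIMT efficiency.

step 0: eval ((tid + v1) <= 2)       1111111111111111
step 1: v2 <- 6                      1100000000000000
step 2: v2 <- tid                    1100000000000000
step 3: v1 <- min((v2 // 4), (v3 % -3)) 1100000000000000
step 4: v3 <- v1                     0011111111111111
step 5: v2 <- (min(v2, v1) % 3)      1111111111111111

Answer: 6 steps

v1: -1,-1,2,3,4,5,6,7,8,9,10,11,12,13,14,15
v3: -1,-1,2,3,4,5,6,7,8,9,10,11,12,13,14,15
v2: 2,2,2,0,1,2,0,1,2,0,1,2,0,1,2,0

steps = 6; useful = 52; efficiency = 52/96 = 13/24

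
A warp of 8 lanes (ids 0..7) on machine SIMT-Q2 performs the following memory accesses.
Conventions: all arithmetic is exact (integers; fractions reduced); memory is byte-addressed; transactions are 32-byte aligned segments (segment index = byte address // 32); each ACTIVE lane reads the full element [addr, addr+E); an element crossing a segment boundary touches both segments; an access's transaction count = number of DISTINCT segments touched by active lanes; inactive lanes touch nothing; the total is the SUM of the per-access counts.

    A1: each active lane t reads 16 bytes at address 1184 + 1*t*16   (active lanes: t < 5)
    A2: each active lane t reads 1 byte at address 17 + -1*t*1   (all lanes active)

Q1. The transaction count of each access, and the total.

A1: 3 transactions
A2: 1 transaction

Answer: 3,1; total 4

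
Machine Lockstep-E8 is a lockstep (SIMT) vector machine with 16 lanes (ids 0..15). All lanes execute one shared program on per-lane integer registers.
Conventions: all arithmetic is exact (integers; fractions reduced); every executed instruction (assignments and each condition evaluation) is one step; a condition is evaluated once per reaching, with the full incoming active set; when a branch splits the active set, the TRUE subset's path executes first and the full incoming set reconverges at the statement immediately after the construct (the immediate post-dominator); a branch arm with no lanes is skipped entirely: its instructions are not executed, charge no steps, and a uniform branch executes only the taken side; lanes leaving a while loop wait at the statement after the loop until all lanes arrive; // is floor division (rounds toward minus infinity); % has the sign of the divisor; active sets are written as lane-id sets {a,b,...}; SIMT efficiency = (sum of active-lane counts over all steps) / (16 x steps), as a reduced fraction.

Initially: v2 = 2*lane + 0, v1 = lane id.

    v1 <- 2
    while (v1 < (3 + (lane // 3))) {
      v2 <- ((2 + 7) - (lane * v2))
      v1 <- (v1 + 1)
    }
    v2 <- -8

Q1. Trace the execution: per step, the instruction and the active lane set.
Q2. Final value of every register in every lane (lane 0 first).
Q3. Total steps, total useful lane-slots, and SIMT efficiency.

step 0: v1 <- 2                      {0,1,2,3,4,5,6,7,8,9,10,11,12,13,14,15}
step 1: eval (v1 < (3 + (lane // 3))) {0,1,2,3,4,5,6,7,8,9,10,11,12,13,14,15}
step 2: v2 <- ((2 + 7) - (lane * v2)) {0,1,2,3,4,5,6,7,8,9,10,11,12,13,14,15}
step 3: v1 <- (v1 + 1)               {0,1,2,3,4,5,6,7,8,9,10,11,12,13,14,15}
step 4: eval (v1 < (3 + (lane // 3))) {0,1,2,3,4,5,6,7,8,9,10,11,12,13,14,15}
step 5: v2 <- ((2 + 7) - (lane * v2)) {3,4,5,6,7,8,9,10,11,12,13,14,15}
step 6: v1 <- (v1 + 1)               {3,4,5,6,7,8,9,10,11,12,13,14,15}
step 7: eval (v1 < (3 + (lane // 3))) {3,4,5,6,7,8,9,10,11,12,13,14,15}
step 8: v2 <- ((2 + 7) - (lane * v2)) {6,7,8,9,10,11,12,13,14,15}
step 9: v1 <- (v1 + 1)               {6,7,8,9,10,11,12,13,14,15}
step 10: eval (v1 < (3 + (lane // 3))) {6,7,8,9,10,11,12,13,14,15}
step 11: v2 <- ((2 + 7) - (lane * v2)) {9,10,11,12,13,14,15}
step 12: v1 <- (v1 + 1)               {9,10,11,12,13,14,15}
step 13: eval (v1 < (3 + (lane // 3))) {9,10,11,12,13,14,15}
step 14: v2 <- ((2 + 7) - (lane * v2)) {12,13,14,15}
step 15: v1 <- (v1 + 1)               {12,13,14,15}
step 16: eval (v1 < (3 + (lane // 3))) {12,13,14,15}
step 17: v2 <- ((2 + 7) - (lane * v2)) {15}
step 18: v1 <- (v1 + 1)               {15}
step 19: eval (v1 < (3 + (lane // 3))) {15}
step 20: v2 <- -8                     {0,1,2,3,4,5,6,7,8,9,10,11,12,13,14,15}

Answer: 21 steps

v2: -8,-8,-8,-8,-8,-8,-8,-8,-8,-8,-8,-8,-8,-8,-8,-8
v1: 3,3,3,4,4,4,5,5,5,6,6,6,7,7,7,8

steps = 21; useful = 201; efficiency = 201/336 = 67/112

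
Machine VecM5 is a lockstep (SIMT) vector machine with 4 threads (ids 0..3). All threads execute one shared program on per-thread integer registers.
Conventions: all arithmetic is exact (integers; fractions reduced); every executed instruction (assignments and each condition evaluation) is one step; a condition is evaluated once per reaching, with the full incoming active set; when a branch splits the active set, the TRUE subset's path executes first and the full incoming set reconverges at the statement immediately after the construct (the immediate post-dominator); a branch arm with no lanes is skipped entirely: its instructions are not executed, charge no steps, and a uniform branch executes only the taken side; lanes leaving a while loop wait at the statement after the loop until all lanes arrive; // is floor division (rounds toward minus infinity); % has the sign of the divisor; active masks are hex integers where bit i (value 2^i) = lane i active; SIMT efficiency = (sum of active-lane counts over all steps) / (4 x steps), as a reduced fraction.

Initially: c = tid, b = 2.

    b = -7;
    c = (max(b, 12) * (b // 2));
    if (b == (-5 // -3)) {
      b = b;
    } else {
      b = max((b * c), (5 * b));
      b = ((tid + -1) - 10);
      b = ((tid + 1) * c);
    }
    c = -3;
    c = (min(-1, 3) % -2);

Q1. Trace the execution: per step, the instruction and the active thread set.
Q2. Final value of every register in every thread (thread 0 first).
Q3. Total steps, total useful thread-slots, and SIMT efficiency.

step 0: b <- -7                      0xf
step 1: c <- (max(b, 12) * (b // 2)) 0xf
step 2: eval (b == (-5 // -3))       0xf
step 3: b <- max((b * c), (5 * b))   0xf
step 4: b <- ((tid + -1) - 10)       0xf
step 5: b <- ((tid + 1) * c)         0xf
step 6: c <- -3                      0xf
step 7: c <- (min(-1, 3) % -2)       0xf

Answer: 8 steps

c: -1,-1,-1,-1
b: -48,-96,-144,-192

steps = 8; useful = 32; efficiency = 32/32 = 1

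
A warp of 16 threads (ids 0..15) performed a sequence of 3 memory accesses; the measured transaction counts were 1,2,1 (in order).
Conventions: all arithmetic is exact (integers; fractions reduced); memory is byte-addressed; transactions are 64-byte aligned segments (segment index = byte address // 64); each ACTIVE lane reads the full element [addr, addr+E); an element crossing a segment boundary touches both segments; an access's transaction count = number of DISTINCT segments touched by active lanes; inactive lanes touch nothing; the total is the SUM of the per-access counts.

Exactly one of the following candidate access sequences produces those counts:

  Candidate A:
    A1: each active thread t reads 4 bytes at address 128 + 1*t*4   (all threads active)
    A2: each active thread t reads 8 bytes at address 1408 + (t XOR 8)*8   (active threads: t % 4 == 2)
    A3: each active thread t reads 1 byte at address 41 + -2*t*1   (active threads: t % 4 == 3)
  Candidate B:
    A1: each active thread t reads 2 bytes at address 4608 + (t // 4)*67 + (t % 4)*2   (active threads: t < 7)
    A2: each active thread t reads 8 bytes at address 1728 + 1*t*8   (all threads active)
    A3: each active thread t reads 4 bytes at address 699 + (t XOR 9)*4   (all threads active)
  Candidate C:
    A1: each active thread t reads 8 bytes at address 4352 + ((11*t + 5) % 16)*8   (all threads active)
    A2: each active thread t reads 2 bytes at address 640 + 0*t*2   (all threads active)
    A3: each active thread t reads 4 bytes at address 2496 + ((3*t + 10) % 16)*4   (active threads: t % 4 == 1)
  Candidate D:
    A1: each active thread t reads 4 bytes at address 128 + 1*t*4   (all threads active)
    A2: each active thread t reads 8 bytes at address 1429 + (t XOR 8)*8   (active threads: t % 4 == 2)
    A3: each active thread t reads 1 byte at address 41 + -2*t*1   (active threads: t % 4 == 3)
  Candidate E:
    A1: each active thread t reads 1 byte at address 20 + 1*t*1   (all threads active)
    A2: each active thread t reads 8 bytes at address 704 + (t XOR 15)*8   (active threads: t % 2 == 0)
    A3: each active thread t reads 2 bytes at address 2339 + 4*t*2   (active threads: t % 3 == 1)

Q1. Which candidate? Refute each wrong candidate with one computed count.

B: A1 gives 2 transactions, not 1
C: A1 gives 2 transactions, not 1
D: A2 gives 3 transactions, not 2
E: A3 gives 3 transactions, not 1
A: all counts match (1,2,1)

Answer: A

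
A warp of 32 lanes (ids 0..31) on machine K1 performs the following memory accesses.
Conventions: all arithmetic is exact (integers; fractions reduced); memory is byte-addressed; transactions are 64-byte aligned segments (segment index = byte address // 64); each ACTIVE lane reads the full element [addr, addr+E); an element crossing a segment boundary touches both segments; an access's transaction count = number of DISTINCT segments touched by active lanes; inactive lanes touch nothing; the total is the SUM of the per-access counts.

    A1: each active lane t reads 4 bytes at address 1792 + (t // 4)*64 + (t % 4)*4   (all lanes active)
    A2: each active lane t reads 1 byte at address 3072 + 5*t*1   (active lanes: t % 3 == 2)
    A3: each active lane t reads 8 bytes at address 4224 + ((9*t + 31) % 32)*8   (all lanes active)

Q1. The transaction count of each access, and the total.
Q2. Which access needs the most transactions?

A1: 8 transactions
A2: 3 transactions
A3: 4 transactions

Answer: 8,3,4; total 15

Answer: A1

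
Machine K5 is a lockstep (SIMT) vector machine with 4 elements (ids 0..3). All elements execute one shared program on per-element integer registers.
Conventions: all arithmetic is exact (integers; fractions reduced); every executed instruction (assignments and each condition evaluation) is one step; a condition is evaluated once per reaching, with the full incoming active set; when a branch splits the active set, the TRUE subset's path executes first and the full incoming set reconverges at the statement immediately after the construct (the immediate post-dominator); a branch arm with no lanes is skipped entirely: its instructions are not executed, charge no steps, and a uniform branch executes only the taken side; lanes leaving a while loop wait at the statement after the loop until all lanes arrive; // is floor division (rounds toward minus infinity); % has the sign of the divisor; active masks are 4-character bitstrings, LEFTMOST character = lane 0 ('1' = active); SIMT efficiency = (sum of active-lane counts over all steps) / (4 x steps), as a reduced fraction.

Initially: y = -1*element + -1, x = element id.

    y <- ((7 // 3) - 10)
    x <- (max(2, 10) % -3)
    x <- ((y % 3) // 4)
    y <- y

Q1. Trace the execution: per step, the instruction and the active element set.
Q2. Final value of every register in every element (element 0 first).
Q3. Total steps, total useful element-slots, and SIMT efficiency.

step 0: y <- ((7 // 3) - 10)         1111
step 1: x <- (max(2, 10) % -3)       1111
step 2: x <- ((y % 3) // 4)          1111
step 3: y <- y                       1111

Answer: 4 steps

y: -8,-8,-8,-8
x: 0,0,0,0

steps = 4; useful = 16; efficiency = 16/16 = 1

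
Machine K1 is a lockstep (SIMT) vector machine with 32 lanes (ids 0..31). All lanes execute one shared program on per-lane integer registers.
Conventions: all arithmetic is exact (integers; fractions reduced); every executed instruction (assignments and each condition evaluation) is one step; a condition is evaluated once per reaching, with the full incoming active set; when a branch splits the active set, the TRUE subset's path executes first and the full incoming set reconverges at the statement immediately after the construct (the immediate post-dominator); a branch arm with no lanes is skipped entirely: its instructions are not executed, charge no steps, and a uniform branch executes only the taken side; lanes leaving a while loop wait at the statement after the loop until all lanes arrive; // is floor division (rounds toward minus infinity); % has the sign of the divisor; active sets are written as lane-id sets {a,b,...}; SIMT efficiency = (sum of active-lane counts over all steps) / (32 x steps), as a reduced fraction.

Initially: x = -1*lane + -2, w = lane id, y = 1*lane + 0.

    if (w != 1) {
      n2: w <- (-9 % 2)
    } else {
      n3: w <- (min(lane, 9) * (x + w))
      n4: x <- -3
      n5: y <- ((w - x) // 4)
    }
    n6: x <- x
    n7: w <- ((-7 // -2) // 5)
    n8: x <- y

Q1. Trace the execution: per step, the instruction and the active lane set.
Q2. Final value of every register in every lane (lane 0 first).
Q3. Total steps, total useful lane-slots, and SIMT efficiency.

step 0: eval (w != 1)                {0,1,2,3,4,5,6,7,8,9,10,11,12,13,14,15,16,17,18,19,20,21,22,23,24,25,26,27,28,29,30,31}
step 1: w <- (-9 % 2)                {0,2,3,4,5,6,7,8,9,10,11,12,13,14,15,16,17,18,19,20,21,22,23,24,25,26,27,28,29,30,31}
step 2: w <- (min(lane, 9) * (x + w)) {1}
step 3: x <- -3                      {1}
step 4: y <- ((w - x) // 4)          {1}
step 5: x <- x                       {0,1,2,3,4,5,6,7,8,9,10,11,12,13,14,15,16,17,18,19,20,21,22,23,24,25,26,27,28,29,30,31}
step 6: w <- ((-7 // -2) // 5)       {0,1,2,3,4,5,6,7,8,9,10,11,12,13,14,15,16,17,18,19,20,21,22,23,24,25,26,27,28,29,30,31}
step 7: x <- y                       {0,1,2,3,4,5,6,7,8,9,10,11,12,13,14,15,16,17,18,19,20,21,22,23,24,25,26,27,28,29,30,31}

Answer: 8 steps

x: 0,0,2,3,4,5,6,7,8,9,10,11,12,13,14,15,16,17,18,19,20,21,22,23,24,25,26,27,28,29,30,31
w: 0,0,0,0,0,0,0,0,0,0,0,0,0,0,0,0,0,0,0,0,0,0,0,0,0,0,0,0,0,0,0,0
y: 0,0,2,3,4,5,6,7,8,9,10,11,12,13,14,15,16,17,18,19,20,21,22,23,24,25,26,27,28,29,30,31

steps = 8; useful = 162; efficiency = 162/256 = 81/128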